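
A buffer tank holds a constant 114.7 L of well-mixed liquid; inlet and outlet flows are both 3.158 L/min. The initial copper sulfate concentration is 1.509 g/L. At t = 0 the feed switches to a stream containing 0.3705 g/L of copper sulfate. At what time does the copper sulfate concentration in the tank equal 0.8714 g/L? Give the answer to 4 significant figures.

Species balance: V dC/dt = Q(C_in − C) ⇒ τ = V/Q = 36.3205 min.
C(t) = C_in + (C₀ − C_in) e^(−t/τ). Set C = 0.8714 and solve for t:
e^(−t/τ) = (C − C_in)/(C₀ − C_in) = (0.8714 − 0.3705)/(1.509 − 0.3705) = 0.439965
t = −τ ln(…) = 36.3205 × 0.821060 = 29.8213 min.

29.82 min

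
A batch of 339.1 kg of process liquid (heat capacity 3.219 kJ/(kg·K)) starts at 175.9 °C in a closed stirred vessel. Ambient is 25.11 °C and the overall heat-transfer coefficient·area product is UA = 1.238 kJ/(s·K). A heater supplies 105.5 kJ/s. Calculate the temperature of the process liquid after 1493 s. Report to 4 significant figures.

Lumped-capacitance energy balance: M c_p dT/dt = UA(T_amb − T) + Q̇.
dT/dt = (T_ss − T)/τ with T_ss = T_amb + Q̇/UA = 25.11 + 105.5/1.238 = 110.328 °C, τ = M c_p/UA = 339.1·3.219/1.238 = 881.715 s.
This is linear first-order; T(t) = T_ss + (T₀ − T_ss) e^(−t/τ).
T(1493) = 110.328 + (65.5719)·0.183913 = 122.388 °C.

122.4 °C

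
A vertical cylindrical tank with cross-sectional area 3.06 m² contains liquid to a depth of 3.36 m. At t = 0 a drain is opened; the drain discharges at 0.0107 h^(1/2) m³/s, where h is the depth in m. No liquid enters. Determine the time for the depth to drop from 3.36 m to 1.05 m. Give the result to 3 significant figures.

A dh/dt = −Q_out = −0.0107 √h.
∫ h^(−1/2) dh = −(0.0107/A) ∫ dt, giving 2√h = 2√h₀ − (0.0107/A) t.
t = 2A(√h₀ − √h)/0.0107 = 2·3.06·(√3.36 − √1.05)/0.0107
  = 6.1200 × (1.8330 − 1.0247) / 0.0107 = 462.34 s.

462 s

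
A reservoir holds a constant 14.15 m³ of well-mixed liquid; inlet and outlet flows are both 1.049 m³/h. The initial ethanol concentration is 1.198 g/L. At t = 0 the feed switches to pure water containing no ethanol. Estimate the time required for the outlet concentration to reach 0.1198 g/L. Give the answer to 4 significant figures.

31.06 h

Unsteady species balance (constant V, well mixed): V dC/dt = Q(C_in − C), so τ = V/Q = 13.4890 h.
C(t) = C_in + (C₀ − C_in) e^(−t/τ). Set C = 0.1198 and solve for t:
e^(−t/τ) = (C − C_in)/(C₀ − C_in) = (0.1198 − 0)/(1.198 − 0) = 0.100000
t = −τ ln(…) = 13.4890 × 2.30259 = 31.0597 h.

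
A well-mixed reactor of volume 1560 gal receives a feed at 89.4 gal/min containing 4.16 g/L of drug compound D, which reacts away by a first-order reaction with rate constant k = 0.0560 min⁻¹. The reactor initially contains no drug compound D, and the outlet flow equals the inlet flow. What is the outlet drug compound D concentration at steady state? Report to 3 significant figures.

2.10 g/L

Species balance: V dC/dt = Q C_in − Q C − k V C.
At steady state: 0 = Q C_in − (Q + kV) C_ss, so C_ss = Q C_in/(Q + kV).
C_ss = 89.4·4.16/(89.4 + 0.0560·1560) = 371.90/176.76 = 2.1040 g/L.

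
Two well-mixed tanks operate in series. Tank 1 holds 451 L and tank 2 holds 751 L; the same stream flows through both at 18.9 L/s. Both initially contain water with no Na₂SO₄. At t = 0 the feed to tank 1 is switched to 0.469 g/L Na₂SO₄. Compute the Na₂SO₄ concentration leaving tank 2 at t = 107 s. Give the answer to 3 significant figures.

0.397 g/L

Each tank obeys Vᵢ dCᵢ/dt = Q(Cᵢ₋₁ − Cᵢ), so τᵢ = Vᵢ/Q.
τ₁ = 451/18.9 = 23.862 s; τ₂ = 751/18.9 = 39.735 s.
Tank 1: C₁ = C_in(1 − e^(−t/τ₁)). Tank 2 (τ₁ ≠ τ₂): C₂ = C_in[1 − (τ₁ e^(−t/τ₁) − τ₂ e^(−t/τ₂))/(τ₁ − τ₂)].
At t = 107: e^(−t/τ₁) = 0.011288, e^(−t/τ₂) = 0.067690.
C₂ = 0.469·[1 − (23.862·0.011288 − 39.735·0.067690)/(-15.873)] = 0.469·0.84752 = 0.39749 g/L.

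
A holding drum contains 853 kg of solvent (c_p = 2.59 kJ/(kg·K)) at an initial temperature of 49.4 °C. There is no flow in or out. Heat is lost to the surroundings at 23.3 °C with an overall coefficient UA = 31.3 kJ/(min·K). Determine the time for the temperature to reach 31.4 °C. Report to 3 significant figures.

Unsteady energy balance on the tank contents: M c_p dT/dt = −UA(T − T_amb).
τ = M c_p/UA = 70.584 min; T_ss = T_amb = 23.300 °C.
T(t) = T_ss + (T₀ − T_ss)e^(−t/τ); set T = 31.4:
t = −τ ln[(T − T_ss)/(T₀ − T_ss)] = −70.584 · ln(0.31034) = 82.588 min.

82.6 min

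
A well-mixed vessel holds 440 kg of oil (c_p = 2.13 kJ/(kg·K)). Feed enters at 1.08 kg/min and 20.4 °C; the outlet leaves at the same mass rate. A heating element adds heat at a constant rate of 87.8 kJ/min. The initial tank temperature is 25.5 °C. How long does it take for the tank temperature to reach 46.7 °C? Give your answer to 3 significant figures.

M c_p dT/dt = ṁ c_p (T_in − T) + Q̇.
τ = M/ṁ = 407.41 min; T_ss = T_in + Q̇/(ṁ c_p) = 58.567 °C.
T(t) = T_ss + (T₀ − T_ss) e^(−t/τ). Set T = 46.7:
e^(−t/τ) = (46.7 − 58.567)/(25.5 − 58.567) = 0.35888
t = −407.41 · ln(0.35888) = 417.49 min.

417 min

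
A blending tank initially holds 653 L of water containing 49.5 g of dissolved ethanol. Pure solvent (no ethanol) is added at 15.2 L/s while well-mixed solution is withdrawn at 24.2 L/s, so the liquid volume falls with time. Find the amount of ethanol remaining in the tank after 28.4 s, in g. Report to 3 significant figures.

Let m(t) be the amount of ethanol. Volume: V(t) = V₀ + (Q_in − Q_out) t = 653 − 9.0000 t; V(28.4) = 397.40 L.
Solute balance: dm/dt = 0 − Q_out C = −Q_out m/V(t).
dm/m = −Q_out dt/(V₀ − 9.0000 t); integrating gives ln(m/m₀) = −(Q_out/(Q_in−Q_out)) ln(V/V₀).
m = m₀ (V₀/V)^(Q_out/(Q_in−Q_out)) = 49.5 × (653/397.40)^(-2.6889) = 13.021 g.

13.0 g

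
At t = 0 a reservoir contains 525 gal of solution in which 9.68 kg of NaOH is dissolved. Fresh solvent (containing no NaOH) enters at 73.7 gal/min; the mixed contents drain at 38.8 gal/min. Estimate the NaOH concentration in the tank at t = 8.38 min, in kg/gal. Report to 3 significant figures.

Total volume: dV/dt = Q_in − Q_out = 34.900 gal/min, so V(t) = 525 + 34.900 t and V(8.38) = 817.46 gal.
No NaOH enters, so dm/dt = −Q_out · (m/V).
dm/m = −Q_out dt/(V₀ + 34.900 t); integrating gives ln(m/m₀) = −(Q_out/(Q_in−Q_out)) ln(V/V₀).
m = m₀ (V₀/V)^(Q_out/(Q_in−Q_out)) = 9.68 × (525/817.46)^(1.1117) = 5.9167 kg.
C = m/V = 5.9167/817.46 = 0.0072378 kg/gal.

0.00724 kg/gal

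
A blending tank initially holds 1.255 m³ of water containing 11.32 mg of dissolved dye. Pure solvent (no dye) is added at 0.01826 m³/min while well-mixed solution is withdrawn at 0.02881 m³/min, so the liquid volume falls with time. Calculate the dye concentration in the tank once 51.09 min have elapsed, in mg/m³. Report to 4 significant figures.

3.415 mg/m³

Let m(t) be the amount of dye. Volume: V(t) = V₀ + (Q_in − Q_out) t = 1.255 − 0.0105500 t; V(51.09) = 0.716000 m³.
No dye enters, so dm/dt = −Q_out · (m/V).
dm/m = −Q_out dt/(V₀ − 0.0105500 t); integrating gives ln(m/m₀) = −(Q_out/(Q_in−Q_out)) ln(V/V₀).
m = m₀ (V₀/V)^(Q_out/(Q_in−Q_out)) = 11.32 × (1.255/0.716000)^(-2.73081) = 2.44493 mg.
C = m/V = 2.44493/0.716000 = 3.41470 mg/m³.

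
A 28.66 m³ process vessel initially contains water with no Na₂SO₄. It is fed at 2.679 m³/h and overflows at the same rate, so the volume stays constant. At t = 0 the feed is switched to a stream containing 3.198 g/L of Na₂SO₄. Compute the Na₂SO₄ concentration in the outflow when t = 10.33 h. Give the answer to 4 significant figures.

Unsteady species balance (constant V, well mixed): V dC/dt = Q(C_in − C).
Rewrite as dC/dt + C/τ = C_in/τ, τ = V/Q = 10.6980 h.
Solution: C(t) = C_in + (C₀ − C_in) e^(−t/τ).
C(10.33) = 3.198 + (0 − 3.198)·e^(−10.33/10.6980) = 3.198 + (-3.19800)·0.380755 = 1.98035 g/L.

1.980 g/L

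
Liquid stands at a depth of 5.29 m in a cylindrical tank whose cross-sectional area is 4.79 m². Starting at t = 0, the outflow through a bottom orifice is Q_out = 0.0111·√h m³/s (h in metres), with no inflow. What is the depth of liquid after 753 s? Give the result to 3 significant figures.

2.04 m

Volume balance on the tank: A dh/dt = −0.0111 √h.
∫ h^(−1/2) dh = −(0.0111/A) ∫ dt, giving 2√h = 2√h₀ − (0.0111/A) t.
√h = √5.29 − 0.0111·753/(2·4.79) = 2.3000 − 0.87247 = 1.4275.
h = 1.4275² = 2.0378 m.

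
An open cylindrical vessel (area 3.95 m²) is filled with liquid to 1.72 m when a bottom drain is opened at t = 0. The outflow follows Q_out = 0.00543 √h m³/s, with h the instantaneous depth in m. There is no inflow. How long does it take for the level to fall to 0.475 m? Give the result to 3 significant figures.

With no inflow, A dh/dt = −0.00543 √h.
∫ h^(−1/2) dh = −(0.00543/A) ∫ dt, giving 2√h = 2√h₀ − (0.00543/A) t.
t = 2A(√h₀ − √h)/0.00543 = 2·3.95·(√1.72 − √0.475)/0.00543
  = 7.9000 × (1.3115 − 0.68920) / 0.00543 = 905.35 s.

905 s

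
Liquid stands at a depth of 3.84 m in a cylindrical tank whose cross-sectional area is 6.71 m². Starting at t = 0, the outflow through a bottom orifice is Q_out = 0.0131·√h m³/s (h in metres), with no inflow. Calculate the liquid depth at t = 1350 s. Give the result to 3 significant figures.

With no inflow, A dh/dt = −0.0131 √h.
This is separable: 2 d(√h)/dt = −0.0131/A, so √h = √h₀ − (0.0131/(2A)) t.
√h = √3.84 − 0.0131·1350/(2·6.71) = 1.9596 − 1.3178 = 0.64178.
h = 0.64178² = 0.41188 m.

0.412 m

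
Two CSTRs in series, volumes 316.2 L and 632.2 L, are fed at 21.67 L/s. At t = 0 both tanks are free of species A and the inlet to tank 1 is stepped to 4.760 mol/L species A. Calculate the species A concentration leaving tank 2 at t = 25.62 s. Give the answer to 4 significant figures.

Each tank obeys Vᵢ dCᵢ/dt = Q(Cᵢ₋₁ − Cᵢ), so τᵢ = Vᵢ/Q.
τ₁ = 316.2/21.67 = 14.5916 s; τ₂ = 632.2/21.67 = 29.1740 s.
Tank 1: C₁ = C_in(1 − e^(−t/τ₁)). Tank 2 (τ₁ ≠ τ₂): C₂ = C_in[1 − (τ₁ e^(−t/τ₁) − τ₂ e^(−t/τ₂))/(τ₁ − τ₂)].
At t = 25.62: e^(−t/τ₁) = 0.172768, e^(−t/τ₂) = 0.415539.
C₂ = 4.760·[1 − (14.5916·0.172768 − 29.1740·0.415539)/(-14.5824)] = 4.760·0.341538 = 1.62572 mol/L.

1.626 mol/L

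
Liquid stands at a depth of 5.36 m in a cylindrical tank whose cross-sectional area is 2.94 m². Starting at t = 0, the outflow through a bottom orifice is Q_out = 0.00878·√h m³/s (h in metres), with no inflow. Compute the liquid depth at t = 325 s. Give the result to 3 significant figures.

With no inflow, A dh/dt = −0.00878 √h.
This is separable: 2 d(√h)/dt = −0.00878/A, so √h = √h₀ − (0.00878/(2A)) t.
√h = √5.36 − 0.00878·325/(2·2.94) = 2.3152 − 0.48529 = 1.8299.
h = 1.8299² = 3.3485 m.

3.35 m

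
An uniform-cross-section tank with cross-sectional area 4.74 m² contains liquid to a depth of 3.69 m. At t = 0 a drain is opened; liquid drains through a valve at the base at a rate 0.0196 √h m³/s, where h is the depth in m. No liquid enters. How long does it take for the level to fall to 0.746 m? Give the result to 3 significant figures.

511 s

Volume balance on the tank: A dh/dt = −0.0196 √h.
Separate and integrate: 2(√h − √h₀) = −(0.0196/A) t.
t = 2A(√h₀ − √h)/0.0196 = 2·4.74·(√3.69 − √0.746)/0.0196
  = 9.4800 × (1.9209 − 0.86371) / 0.0196 = 511.35 s.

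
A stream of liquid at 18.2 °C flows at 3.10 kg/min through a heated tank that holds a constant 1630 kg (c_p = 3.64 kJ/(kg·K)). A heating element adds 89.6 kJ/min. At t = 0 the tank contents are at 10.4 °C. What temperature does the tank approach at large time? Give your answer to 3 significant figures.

M c_p dT/dt = ṁ c_p (T_in − T) + Q̇.
At steady state dT/dt = 0 ⇒ T_ss = T_in + Q̇/(ṁ c_p) = 18.2 + 89.6/(3.10·3.64) = 26.140 °C.

26.1 °C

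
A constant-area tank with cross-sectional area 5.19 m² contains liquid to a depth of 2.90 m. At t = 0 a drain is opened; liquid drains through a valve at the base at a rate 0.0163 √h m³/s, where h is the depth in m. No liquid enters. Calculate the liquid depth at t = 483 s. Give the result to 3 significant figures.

Volume balance on the tank: A dh/dt = −0.0163 √h.
∫ h^(−1/2) dh = −(0.0163/A) ∫ dt, giving 2√h = 2√h₀ − (0.0163/A) t.
√h = √2.90 − 0.0163·483/(2·5.19) = 1.7029 − 0.75847 = 0.94447.
h = 0.94447² = 0.89202 m.

0.892 m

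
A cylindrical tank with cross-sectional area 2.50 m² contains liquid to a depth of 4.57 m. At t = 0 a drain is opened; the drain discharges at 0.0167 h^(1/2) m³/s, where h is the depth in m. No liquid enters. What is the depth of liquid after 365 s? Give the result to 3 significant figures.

A dh/dt = −Q_out = −0.0167 √h.
This is separable: 2 d(√h)/dt = −0.0167/A, so √h = √h₀ − (0.0167/(2A)) t.
√h = √4.57 − 0.0167·365/(2·2.50) = 2.1378 − 1.2191 = 0.91866.
h = 0.91866² = 0.84393 m.

0.844 m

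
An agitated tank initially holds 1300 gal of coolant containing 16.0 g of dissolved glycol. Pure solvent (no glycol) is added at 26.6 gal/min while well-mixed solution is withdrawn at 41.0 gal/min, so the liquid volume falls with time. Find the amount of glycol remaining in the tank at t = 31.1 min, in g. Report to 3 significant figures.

4.81 g

Total volume: dV/dt = Q_in − Q_out = -14.400 gal/min, so V(t) = 1300 − 14.400 t and V(31.1) = 852.16 gal.
Solute balance: dm/dt = 0 − Q_out C = −Q_out m/V(t).
dm/m = −Q_out dt/(V₀ − 14.400 t); integrating gives ln(m/m₀) = −(Q_out/(Q_in−Q_out)) ln(V/V₀).
m = m₀ (V₀/V)^(Q_out/(Q_in−Q_out)) = 16.0 × (1300/852.16)^(-2.8472) = 4.8070 g.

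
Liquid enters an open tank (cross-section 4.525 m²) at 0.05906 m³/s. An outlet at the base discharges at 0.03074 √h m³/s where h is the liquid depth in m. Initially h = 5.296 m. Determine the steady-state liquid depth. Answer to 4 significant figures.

3.691 m

A dh/dt = Q_in − 0.03074 √h. Steady state requires inflow = outflow:
Q_in = 0.03074 √h_ss ⇒ √h_ss = 0.05906/0.03074 = 1.92128.
h_ss = 1.92128² = 3.69130 m. (Since h₀ = 5.296 m > h_ss, the level will fall toward this value.)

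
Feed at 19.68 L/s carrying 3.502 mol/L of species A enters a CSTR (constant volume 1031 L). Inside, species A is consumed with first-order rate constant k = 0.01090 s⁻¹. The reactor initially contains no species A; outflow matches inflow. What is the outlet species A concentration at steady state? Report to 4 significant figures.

2.229 mol/L

Accumulation = in − out − consumed: V dC/dt = Q C_in − Q C − k V C.
At steady state: 0 = Q C_in − (Q + kV) C_ss, so C_ss = Q C_in/(Q + kV).
C_ss = 19.68·3.502/(19.68 + 0.01090·1031) = 68.9194/30.9179 = 2.22911 mol/L.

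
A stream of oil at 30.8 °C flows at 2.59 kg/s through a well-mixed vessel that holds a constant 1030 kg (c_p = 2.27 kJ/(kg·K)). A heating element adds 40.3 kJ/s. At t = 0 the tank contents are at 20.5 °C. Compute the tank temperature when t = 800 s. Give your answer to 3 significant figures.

M c_p dT/dt = ṁ c_p (T_in − T) + Q̇.
Rearrange: dT/dt = (T_ss − T)/τ with τ = M/ṁ = 397.68 s and T_ss = T_in + Q̇/(ṁ c_p) = 37.655 °C.
Solution: T(t) = T_ss + (T₀ − T_ss) e^(−t/τ).
T(800) = 37.655 + (-17.155)·e^(−800/397.68) = 37.655 + (-17.155)·0.13377 = 35.360 °C.

35.4 °C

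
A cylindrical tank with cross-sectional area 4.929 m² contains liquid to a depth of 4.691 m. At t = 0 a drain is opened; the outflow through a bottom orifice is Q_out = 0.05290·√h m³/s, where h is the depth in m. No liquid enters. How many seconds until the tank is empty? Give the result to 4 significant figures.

403.6 s

With no inflow, A dh/dt = −0.05290 √h.
Separate and integrate: 2(√h − √h₀) = −(0.05290/A) t.
Set h = 0: 2√h₀ = (0.05290/A) t_empty ⇒ t_empty = 2A√h₀/0.05290.
t_empty = 2·4.929·√4.691/0.05290 = 9.85800·2.16587/0.05290 = 403.614 s.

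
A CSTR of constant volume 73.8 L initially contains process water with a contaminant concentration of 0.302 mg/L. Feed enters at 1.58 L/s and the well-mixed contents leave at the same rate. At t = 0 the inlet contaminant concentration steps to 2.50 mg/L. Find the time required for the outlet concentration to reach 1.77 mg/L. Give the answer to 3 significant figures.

51.5 s

Species balance: V dC/dt = Q(C_in − C) ⇒ τ = V/Q = 46.709 s.
C(t) = C_in + (C₀ − C_in) e^(−t/τ). Set C = 1.77 and solve for t:
e^(−t/τ) = (C − C_in)/(C₀ − C_in) = (1.77 − 2.50)/(0.302 − 2.50) = 0.33212
t = −τ ln(…) = 46.709 × 1.1023 = 51.485 s.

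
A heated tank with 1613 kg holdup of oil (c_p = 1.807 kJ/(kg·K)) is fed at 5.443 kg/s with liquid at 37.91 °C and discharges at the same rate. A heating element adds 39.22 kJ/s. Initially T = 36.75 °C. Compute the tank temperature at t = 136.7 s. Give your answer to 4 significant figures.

38.65 °C

M c_p dT/dt = ṁ c_p (T_in − T) + Q̇.
τ = M/ṁ = 296.344 s; T_ss = T_in + Q̇/(ṁ c_p) = 37.91 + 39.22/(5.443·1.807) = 41.8976 °C.
Integrating: T(t) = T_ss + (T₀ − T_ss) e^(−t/τ).
T(136.7) = 41.8976 + (-5.14760)·e^(−136.7/296.344) = 41.8976 + (-5.14760)·0.630471 = 38.6522 °C.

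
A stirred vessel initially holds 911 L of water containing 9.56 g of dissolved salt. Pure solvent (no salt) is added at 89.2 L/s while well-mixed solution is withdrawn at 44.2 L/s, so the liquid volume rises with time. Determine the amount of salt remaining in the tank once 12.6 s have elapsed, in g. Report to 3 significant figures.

Let m(t) be the amount of salt. Volume: V(t) = V₀ + (Q_in − Q_out) t = 911 + 45.000 t; V(12.6) = 1478.0 L.
No salt enters, so dm/dt = −Q_out · (m/V).
dm/m = −Q_out dt/(V₀ + 45.000 t); integrating gives ln(m/m₀) = −(Q_out/(Q_in−Q_out)) ln(V/V₀).
m = m₀ (V₀/V)^(Q_out/(Q_in−Q_out)) = 9.56 × (911/1478.0)^(0.98222) = 5.9434 g.

5.94 g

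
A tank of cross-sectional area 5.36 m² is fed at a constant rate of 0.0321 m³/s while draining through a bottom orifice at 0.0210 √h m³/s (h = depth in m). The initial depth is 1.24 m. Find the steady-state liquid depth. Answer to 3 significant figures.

A dh/dt = Q_in − 0.0210 √h. Steady state requires inflow = outflow:
Q_in = 0.0210 √h_ss ⇒ √h_ss = 0.0321/0.0210 = 1.5286.
h_ss = 1.5286² = 2.3365 m. (Since h₀ = 1.24 m < h_ss, the level will rise toward this value.)

2.34 m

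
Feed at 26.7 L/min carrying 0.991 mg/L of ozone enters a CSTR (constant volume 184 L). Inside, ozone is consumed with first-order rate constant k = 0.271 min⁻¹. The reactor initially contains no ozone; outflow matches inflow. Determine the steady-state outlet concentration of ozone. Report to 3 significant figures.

V dC/dt = Q(C_in − C) − k V C.
Steady state (dC/dt = 0): C_ss = Q C_in/(Q + kV) = C_in/(1 + kV/Q).
C_ss = 26.7·0.991/(26.7 + 0.271·184) = 26.460/76.564 = 0.34559 mg/L.

0.346 mg/L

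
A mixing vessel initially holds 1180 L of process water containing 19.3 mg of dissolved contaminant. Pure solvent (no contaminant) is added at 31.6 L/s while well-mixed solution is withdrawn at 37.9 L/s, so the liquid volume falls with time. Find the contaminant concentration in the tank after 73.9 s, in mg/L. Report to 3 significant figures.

Let m(t) be the amount of contaminant. Volume: V(t) = V₀ + (Q_in − Q_out) t = 1180 − 6.3000 t; V(73.9) = 714.43 L.
Solute balance: dm/dt = 0 − Q_out C = −Q_out m/V(t).
Separate: dm/m = −Q_out dt/V(t) ⇒ ln(m/m₀) = −(Q_out/(Q_in−Q_out)) ln(V/V₀).
m = m₀ (V₀/V)^(Q_out/(Q_in−Q_out)) = 19.3 × (1180/714.43)^(-6.0159) = 0.94311 mg.
C = m/V = 0.94311/714.43 = 0.0013201 mg/L.

0.00132 mg/L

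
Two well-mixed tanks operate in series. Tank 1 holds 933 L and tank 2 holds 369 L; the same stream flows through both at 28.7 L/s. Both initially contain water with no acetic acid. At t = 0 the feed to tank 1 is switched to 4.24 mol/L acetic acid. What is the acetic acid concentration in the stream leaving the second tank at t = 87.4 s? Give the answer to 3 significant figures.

3.77 mol/L

Species balance on tank i: dCᵢ/dt = (Cᵢ₋₁ − Cᵢ)/τᵢ with τᵢ = Vᵢ/Q.
τ₁ = 933/28.7 = 32.509 s; τ₂ = 369/28.7 = 12.857 s.
Solving the cascade with C₁(0)=C₂(0)=0 gives C₂(t) = C_in[1 − (τ₁ e^(−t/τ₁) − τ₂ e^(−t/τ₂))/(τ₁ − τ₂)].
At t = 87.4: e^(−t/τ₁) = 0.067982, e^(−t/τ₂) = 0.0011163.
C₂ = 4.24·[1 − (32.509·0.067982 − 12.857·0.0011163)/(19.652)] = 4.24·0.88827 = 3.7663 mol/L.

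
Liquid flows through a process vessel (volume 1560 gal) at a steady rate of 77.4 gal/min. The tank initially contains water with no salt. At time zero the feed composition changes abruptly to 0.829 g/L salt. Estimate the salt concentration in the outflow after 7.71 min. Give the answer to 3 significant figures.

0.264 g/L

Accumulation = in − out for the solute gives V dC/dt = Q(C_in − C).
Time constant τ = V/Q = 1560/77.4 = 20.155 min.
C approaches C_in exponentially: C(t) = C_in + (C₀ − C_in) e^(−t/τ).
C(7.71) = 0.829 + (0 − 0.829)·e^(−7.71/20.155) = 0.829 + (-0.82900)·0.68213 = 0.26351 g/L.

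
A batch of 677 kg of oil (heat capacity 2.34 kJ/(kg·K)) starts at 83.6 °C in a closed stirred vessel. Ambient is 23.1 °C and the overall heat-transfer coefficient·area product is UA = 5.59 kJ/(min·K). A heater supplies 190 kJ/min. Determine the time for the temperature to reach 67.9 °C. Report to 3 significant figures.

254 min

Lumped-capacitance energy balance: M c_p dT/dt = UA(T_amb − T) + Q̇.
τ = M c_p/UA = 283.40 min; T_ss = T_amb + Q̇/UA = 23.1 + 190/5.59 = 57.089 °C.
T(t) = T_ss + (T₀ − T_ss)e^(−t/τ); set T = 67.9:
t = −τ ln[(T − T_ss)/(T₀ − T_ss)] = −283.40 · ln(0.40779) = 254.21 min.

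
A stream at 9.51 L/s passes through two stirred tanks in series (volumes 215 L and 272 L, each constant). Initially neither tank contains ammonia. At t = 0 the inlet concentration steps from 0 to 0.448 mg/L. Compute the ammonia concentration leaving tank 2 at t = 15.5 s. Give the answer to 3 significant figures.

Time constants: τᵢ = Vᵢ/Q for each well-mixed tank.
τ₁ = 215/9.51 = 22.608 s; τ₂ = 272/9.51 = 28.601 s.
Tank 1: C₁ = C_in(1 − e^(−t/τ₁)). Tank 2 (τ₁ ≠ τ₂): C₂ = C_in[1 − (τ₁ e^(−t/τ₁) − τ₂ e^(−t/τ₂))/(τ₁ − τ₂)].
At t = 15.5: e^(−t/τ₁) = 0.50379, e^(−t/τ₂) = 0.58162.
C₂ = 0.448·[1 − (22.608·0.50379 − 28.601·0.58162)/(-5.9937)] = 0.448·0.12477 = 0.055898 mg/L.

0.0559 mg/L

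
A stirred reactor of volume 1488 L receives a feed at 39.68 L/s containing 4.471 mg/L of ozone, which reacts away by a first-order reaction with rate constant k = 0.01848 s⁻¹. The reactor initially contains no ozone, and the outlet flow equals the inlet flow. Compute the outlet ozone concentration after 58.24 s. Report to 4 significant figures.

2.450 mg/L

Accumulation = in − out − consumed: V dC/dt = Q C_in − Q C − k V C.
dC/dt = (Q/V) C_in − (Q/V + k) C; effective rate a = Q/V + k = 0.0266667 + 0.01848 = 0.0451467 s⁻¹.
C_ss = Q C_in/(Q + kV) = 2.64087 mg/L; C(t) = C_ss + (C₀ − C_ss) e^(−a t).
C(58.24) = 2.64087 + (-2.64087)·e^(−0.0451467·58.24) = 2.64087 + (-2.64087)·0.0721259 = 2.45040 mg/L.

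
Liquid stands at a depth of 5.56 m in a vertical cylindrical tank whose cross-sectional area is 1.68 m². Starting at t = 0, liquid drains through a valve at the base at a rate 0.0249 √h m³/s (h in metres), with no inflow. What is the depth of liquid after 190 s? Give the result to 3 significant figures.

With no inflow, A dh/dt = −0.0249 √h.
Separate and integrate: 2(√h − √h₀) = −(0.0249/A) t.
√h = √5.56 − 0.0249·190/(2·1.68) = 2.3580 − 1.4080 = 0.94993.
h = 0.94993² = 0.90237 m.

0.902 m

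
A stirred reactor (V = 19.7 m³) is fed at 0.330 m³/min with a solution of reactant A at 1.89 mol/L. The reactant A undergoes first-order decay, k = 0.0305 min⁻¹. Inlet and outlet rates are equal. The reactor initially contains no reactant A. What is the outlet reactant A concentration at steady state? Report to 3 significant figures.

V dC/dt = Q(C_in − C) − k V C.
Steady state (dC/dt = 0): C_ss = Q C_in/(Q + kV) = C_in/(1 + kV/Q).
C_ss = 0.330·1.89/(0.330 + 0.0305·19.7) = 0.62370/0.93085 = 0.67003 mol/L.

0.670 mol/L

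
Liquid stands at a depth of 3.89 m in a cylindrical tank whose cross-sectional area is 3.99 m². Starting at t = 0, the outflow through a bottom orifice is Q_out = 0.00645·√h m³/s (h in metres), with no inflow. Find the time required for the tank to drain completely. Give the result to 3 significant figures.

2440 s

Accumulation of liquid (constant cross-section A): A dh/dt = −0.00645 √h.
∫ h^(−1/2) dh = −(0.00645/A) ∫ dt, giving 2√h = 2√h₀ − (0.00645/A) t.
Set h = 0: 2√h₀ = (0.00645/A) t_empty ⇒ t_empty = 2A√h₀/0.00645.
t_empty = 2·3.99·√3.89/0.00645 = 7.9800·1.9723/0.00645 = 2440.2 s.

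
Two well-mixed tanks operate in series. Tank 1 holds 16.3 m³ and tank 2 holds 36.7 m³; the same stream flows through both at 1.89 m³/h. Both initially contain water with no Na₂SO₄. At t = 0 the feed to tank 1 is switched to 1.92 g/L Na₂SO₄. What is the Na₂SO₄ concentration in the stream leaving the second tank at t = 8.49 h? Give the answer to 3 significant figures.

Species balance on tank i: dCᵢ/dt = (Cᵢ₋₁ − Cᵢ)/τᵢ with τᵢ = Vᵢ/Q.
τ₁ = 16.3/1.89 = 8.6243 h; τ₂ = 36.7/1.89 = 19.418 h.
Solving the cascade with C₁(0)=C₂(0)=0 gives C₂(t) = C_in[1 − (τ₁ e^(−t/τ₁) − τ₂ e^(−t/τ₂))/(τ₁ − τ₂)].
At t = 8.49: e^(−t/τ₁) = 0.37365, e^(−t/τ₂) = 0.64583.
C₂ = 1.92·[1 − (8.6243·0.37365 − 19.418·0.64583)/(-10.794)] = 1.92·0.13670 = 0.26247 g/L.

0.262 g/L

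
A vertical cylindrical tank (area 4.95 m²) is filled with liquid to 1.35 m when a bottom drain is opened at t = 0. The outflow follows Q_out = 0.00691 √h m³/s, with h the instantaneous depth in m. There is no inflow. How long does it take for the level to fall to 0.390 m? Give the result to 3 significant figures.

Mass balance (ρ constant): A dh/dt = −0.00691 √h.
Separate and integrate: 2(√h − √h₀) = −(0.00691/A) t.
t = 2A(√h₀ − √h)/0.00691 = 2·4.95·(√1.35 − √0.390)/0.00691
  = 9.9000 × (1.1619 − 0.62450) / 0.00691 = 769.93 s.

770 s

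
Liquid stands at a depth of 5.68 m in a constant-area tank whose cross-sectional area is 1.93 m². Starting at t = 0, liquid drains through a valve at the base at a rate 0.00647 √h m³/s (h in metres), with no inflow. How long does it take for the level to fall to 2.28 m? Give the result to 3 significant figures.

Volume balance on the tank: A dh/dt = −0.00647 √h.
Separate and integrate: 2(√h − √h₀) = −(0.00647/A) t.
t = 2A(√h₀ − √h)/0.00647 = 2·1.93·(√5.68 − √2.28)/0.00647
  = 3.8600 × (2.3833 − 1.5100) / 0.00647 = 521.02 s.

521 s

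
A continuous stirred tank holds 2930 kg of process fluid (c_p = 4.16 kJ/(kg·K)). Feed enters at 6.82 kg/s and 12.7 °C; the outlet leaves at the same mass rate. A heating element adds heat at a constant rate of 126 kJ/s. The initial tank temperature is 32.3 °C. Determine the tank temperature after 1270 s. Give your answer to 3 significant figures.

17.9 °C

Heat balance on the well-mixed liquid: M c_p dT/dt = ṁ c_p (T_in − T) + 126.
τ = M/ṁ = 429.62 s; T_ss = T_in + Q̇/(ṁ c_p) = 12.7 + 126/(6.82·4.16) = 17.141 °C.
This is linear first-order; T(t) = T_ss + (T₀ − T_ss) e^(−t/τ).
T(1270) = 17.141 + (15.159)·e^(−1270/429.62) = 17.141 + (15.159)·0.052021 = 17.930 °C.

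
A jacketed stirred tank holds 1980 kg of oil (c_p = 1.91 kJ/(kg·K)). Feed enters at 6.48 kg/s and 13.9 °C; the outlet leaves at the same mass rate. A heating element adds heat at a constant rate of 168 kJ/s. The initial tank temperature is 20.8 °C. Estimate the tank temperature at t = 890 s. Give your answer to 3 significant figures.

27.1 °C

Heat balance on the well-mixed liquid: M c_p dT/dt = ṁ c_p (T_in − T) + 168.
τ = M/ṁ = 305.56 s; T_ss = T_in + Q̇/(ṁ c_p) = 13.9 + 168/(6.48·1.91) = 27.474 °C.
Integrating: T(t) = T_ss + (T₀ − T_ss) e^(−t/τ).
T(890) = 27.474 + (-6.6738)·e^(−890/305.56) = 27.474 + (-6.6738)·0.054327 = 27.111 °C.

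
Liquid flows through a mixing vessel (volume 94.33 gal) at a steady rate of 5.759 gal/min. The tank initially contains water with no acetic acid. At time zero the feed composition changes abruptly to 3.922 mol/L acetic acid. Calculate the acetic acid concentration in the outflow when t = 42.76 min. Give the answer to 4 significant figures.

Transient balance on the dissolved component: V dC/dt = Q(C_in − C).
Rewrite as dC/dt + C/τ = C_in/τ, τ = V/Q = 16.3796 min.
Integrating: C(t) = C_in + (C₀ − C_in) e^(−t/τ).
C(42.76) = 3.922 + (0 − 3.922)·e^(−42.76/16.3796) = 3.922 + (-3.92200)·0.0734928 = 3.63376 mol/L.

3.634 mol/L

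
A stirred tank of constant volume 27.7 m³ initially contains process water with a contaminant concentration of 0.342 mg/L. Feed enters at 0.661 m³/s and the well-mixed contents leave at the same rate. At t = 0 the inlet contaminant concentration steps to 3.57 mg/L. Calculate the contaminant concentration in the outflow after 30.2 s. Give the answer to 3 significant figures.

2.00 mg/L

Species balance on the tank: V dC/dt = Q(C_in − C).
Rewrite as dC/dt + C/τ = C_in/τ, τ = V/Q = 41.906 s.
Integrating: C(t) = C_in + (C₀ − C_in) e^(−t/τ).
C(30.2) = 3.57 + (0.342 − 3.57)·e^(−30.2/41.906) = 3.57 + (-3.2280)·0.48643 = 1.9998 mg/L.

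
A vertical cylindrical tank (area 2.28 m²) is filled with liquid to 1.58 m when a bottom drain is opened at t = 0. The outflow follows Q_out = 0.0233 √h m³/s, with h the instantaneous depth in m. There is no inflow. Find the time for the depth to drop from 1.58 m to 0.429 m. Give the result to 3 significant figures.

Volume balance on the tank: A dh/dt = −0.0233 √h.
∫ h^(−1/2) dh = −(0.0233/A) ∫ dt, giving 2√h = 2√h₀ − (0.0233/A) t.
t = 2A(√h₀ − √h)/0.0233 = 2·2.28·(√1.58 − √0.429)/0.0233
  = 4.5600 × (1.2570 − 0.65498) / 0.0233 = 117.82 s.

118 s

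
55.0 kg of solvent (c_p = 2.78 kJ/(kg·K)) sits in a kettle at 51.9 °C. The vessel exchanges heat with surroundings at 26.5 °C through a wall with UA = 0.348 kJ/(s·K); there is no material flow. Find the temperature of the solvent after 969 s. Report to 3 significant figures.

29.3 °C

M c_p dT/dt = −UA(T − T_amb).
dT/dt = (T_ss − T)/τ with T_ss = T_amb = 26.500 °C, τ = M c_p/UA = 55.0·2.78/0.348 = 439.37 s.
T approaches T_ss exponentially: T(t) = T_ss + (T₀ − T_ss) e^(−t/τ).
T(969) = 26.500 + (25.400)·0.11020 = 29.299 °C.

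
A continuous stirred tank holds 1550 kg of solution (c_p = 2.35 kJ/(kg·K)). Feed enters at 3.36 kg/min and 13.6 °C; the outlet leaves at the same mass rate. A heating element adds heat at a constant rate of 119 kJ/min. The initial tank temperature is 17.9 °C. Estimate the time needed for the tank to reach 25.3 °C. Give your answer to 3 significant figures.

536 min

M c_p dT/dt = ṁ c_p (T_in − T) + Q̇.
τ = M/ṁ = 461.31 min; T_ss = T_in + Q̇/(ṁ c_p) = 28.671 °C.
T(t) = T_ss + (T₀ − T_ss) e^(−t/τ). Set T = 25.3:
e^(−t/τ) = (25.3 − 28.671)/(17.9 − 28.671) = 0.31297
t = −461.31 · ln(0.31297) = 535.89 min.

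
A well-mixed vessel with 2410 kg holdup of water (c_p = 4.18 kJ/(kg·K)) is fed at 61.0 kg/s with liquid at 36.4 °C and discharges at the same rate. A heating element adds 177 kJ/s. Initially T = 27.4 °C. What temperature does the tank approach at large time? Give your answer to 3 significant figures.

37.1 °C

M c_p dT/dt = ṁ c_p (T_in − T) + Q̇.
At steady state dT/dt = 0 ⇒ T_ss = T_in + Q̇/(ṁ c_p) = 36.4 + 177/(61.0·4.18) = 37.094 °C.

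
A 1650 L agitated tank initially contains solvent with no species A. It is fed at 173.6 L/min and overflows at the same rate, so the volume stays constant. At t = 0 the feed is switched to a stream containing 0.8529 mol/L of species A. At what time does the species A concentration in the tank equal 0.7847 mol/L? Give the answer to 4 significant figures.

Species balance on the tank: V dC/dt = Q(C_in − C), so τ = V/Q = 9.50461 min.
C(t) = C_in + (C₀ − C_in) e^(−t/τ). Set C = 0.7847 and solve for t:
e^(−t/τ) = (C − C_in)/(C₀ − C_in) = (0.7847 − 0.8529)/(0 − 0.8529) = 0.0799625
t = −τ ln(…) = 9.50461 × 2.52620 = 24.0105 min.

24.01 min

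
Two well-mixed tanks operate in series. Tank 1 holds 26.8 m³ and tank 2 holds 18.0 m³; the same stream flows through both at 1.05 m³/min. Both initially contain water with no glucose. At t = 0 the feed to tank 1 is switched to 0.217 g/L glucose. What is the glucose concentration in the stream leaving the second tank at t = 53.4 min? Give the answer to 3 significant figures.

0.155 g/L

Each tank obeys Vᵢ dCᵢ/dt = Q(Cᵢ₋₁ − Cᵢ), so τᵢ = Vᵢ/Q.
τ₁ = 26.8/1.05 = 25.524 min; τ₂ = 18.0/1.05 = 17.143 min.
Solving the cascade with C₁(0)=C₂(0)=0 gives C₂(t) = C_in[1 − (τ₁ e^(−t/τ₁) − τ₂ e^(−t/τ₂))/(τ₁ − τ₂)].
At t = 53.4: e^(−t/τ₁) = 0.12342, e^(−t/τ₂) = 0.044379.
C₂ = 0.217·[1 − (25.524·0.12342 − 17.143·0.044379)/(8.3810)] = 0.217·0.71490 = 0.15513 g/L.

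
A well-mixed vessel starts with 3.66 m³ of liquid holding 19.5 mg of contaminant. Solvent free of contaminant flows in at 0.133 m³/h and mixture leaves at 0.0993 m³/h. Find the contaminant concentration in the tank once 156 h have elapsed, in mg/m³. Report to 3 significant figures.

0.159 mg/m³

Let m(t) be the amount of contaminant. Volume: V(t) = V₀ + (Q_in − Q_out) t = 3.66 + 0.033700 t; V(156) = 8.9172 m³.
Solute balance: dm/dt = 0 − Q_out C = −Q_out m/V(t).
dm/m = −Q_out dt/(V₀ + 0.033700 t); integrating gives ln(m/m₀) = −(Q_out/(Q_in−Q_out)) ln(V/V₀).
m = m₀ (V₀/V)^(Q_out/(Q_in−Q_out)) = 19.5 × (3.66/8.9172)^(2.9466) = 1.4140 mg.
C = m/V = 1.4140/8.9172 = 0.15857 mg/m³.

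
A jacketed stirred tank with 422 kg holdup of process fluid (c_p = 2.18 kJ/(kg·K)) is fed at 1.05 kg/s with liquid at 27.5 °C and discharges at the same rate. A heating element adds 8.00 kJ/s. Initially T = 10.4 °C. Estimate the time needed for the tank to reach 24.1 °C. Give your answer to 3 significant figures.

440 s

Energy balance: M c_p dT/dt = ṁ c_p (T_in − T) + 8.00.
τ = M/ṁ = 401.90 s; T_ss = T_in + Q̇/(ṁ c_p) = 30.995 °C.
T(t) = T_ss + (T₀ − T_ss) e^(−t/τ). Set T = 24.1:
e^(−t/τ) = (24.1 − 30.995)/(10.4 − 30.995) = 0.33479
t = −401.90 · ln(0.33479) = 439.79 s.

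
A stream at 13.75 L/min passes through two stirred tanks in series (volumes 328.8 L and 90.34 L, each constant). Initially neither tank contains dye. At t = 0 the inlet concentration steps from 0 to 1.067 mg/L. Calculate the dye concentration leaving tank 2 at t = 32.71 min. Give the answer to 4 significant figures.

0.6951 mg/L

Each tank obeys Vᵢ dCᵢ/dt = Q(Cᵢ₋₁ − Cᵢ), so τᵢ = Vᵢ/Q.
τ₁ = 328.8/13.75 = 23.9127 min; τ₂ = 90.34/13.75 = 6.57018 min.
Tank 1: C₁ = C_in(1 − e^(−t/τ₁)). Tank 2 (τ₁ ≠ τ₂): C₂ = C_in[1 − (τ₁ e^(−t/τ₁) − τ₂ e^(−t/τ₂))/(τ₁ − τ₂)].
At t = 32.71: e^(−t/τ₁) = 0.254643, e^(−t/τ₂) = 0.00688401.
C₂ = 1.067·[1 − (23.9127·0.254643 − 6.57018·0.00688401)/(17.3425)] = 1.067·0.651493 = 0.695143 mg/L.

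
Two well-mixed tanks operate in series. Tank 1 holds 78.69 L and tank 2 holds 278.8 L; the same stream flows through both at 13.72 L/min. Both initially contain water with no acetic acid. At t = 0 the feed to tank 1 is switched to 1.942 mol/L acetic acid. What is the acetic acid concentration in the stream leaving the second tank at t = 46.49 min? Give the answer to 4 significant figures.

Each tank obeys Vᵢ dCᵢ/dt = Q(Cᵢ₋₁ − Cᵢ), so τᵢ = Vᵢ/Q.
τ₁ = 78.69/13.72 = 5.73542 min; τ₂ = 278.8/13.72 = 20.3207 min.
Tank 1: C₁ = C_in(1 − e^(−t/τ₁)). Tank 2 (τ₁ ≠ τ₂): C₂ = C_in[1 − (τ₁ e^(−t/τ₁) − τ₂ e^(−t/τ₂))/(τ₁ − τ₂)].
At t = 46.49: e^(−t/τ₁) = 0.000301794, e^(−t/τ₂) = 0.101488.
C₂ = 1.942·[1 − (5.73542·0.000301794 − 20.3207·0.101488)/(-14.5853)] = 1.942·0.858722 = 1.66764 mol/L.

1.668 mol/L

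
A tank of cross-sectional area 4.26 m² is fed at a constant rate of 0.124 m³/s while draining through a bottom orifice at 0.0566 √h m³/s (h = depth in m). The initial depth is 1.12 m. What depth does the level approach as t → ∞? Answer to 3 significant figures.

4.80 m

Level balance: A dh/dt = 0.124 − 0.0566 √h. Setting dh/dt = 0:
Q_in = 0.0566 √h_ss ⇒ √h_ss = 0.124/0.0566 = 2.1908.
h_ss = 2.1908² = 4.7997 m. (Since h₀ = 1.12 m < h_ss, the level will rise toward this value.)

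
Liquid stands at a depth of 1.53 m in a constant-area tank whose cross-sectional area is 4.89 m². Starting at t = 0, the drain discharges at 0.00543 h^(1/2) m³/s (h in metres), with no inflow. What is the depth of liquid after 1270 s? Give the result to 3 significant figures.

With no inflow, A dh/dt = −0.00543 √h.
Separate and integrate: 2(√h − √h₀) = −(0.00543/A) t.
√h = √1.53 − 0.00543·1270/(2·4.89) = 1.2369 − 0.70512 = 0.53181.
h = 0.53181² = 0.28282 m.

0.283 m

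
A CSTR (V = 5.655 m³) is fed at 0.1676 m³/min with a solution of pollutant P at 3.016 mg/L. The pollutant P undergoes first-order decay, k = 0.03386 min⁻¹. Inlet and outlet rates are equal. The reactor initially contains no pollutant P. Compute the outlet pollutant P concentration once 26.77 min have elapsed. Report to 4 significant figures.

Accumulation = in − out − consumed: V dC/dt = Q C_in − Q C − k V C.
dC/dt = (Q/V) C_in − (Q/V + k) C; effective rate a = Q/V + k = 0.0296375 + 0.03386 = 0.0634975 min⁻¹.
C_ss = Q C_in/(Q + kV) = 1.40772 mg/L; C(t) = C_ss + (C₀ − C_ss) e^(−a t).
C(26.77) = 1.40772 + (-1.40772)·e^(−0.0634975·26.77) = 1.40772 + (-1.40772)·0.182715 = 1.15051 mg/L.

1.151 mg/L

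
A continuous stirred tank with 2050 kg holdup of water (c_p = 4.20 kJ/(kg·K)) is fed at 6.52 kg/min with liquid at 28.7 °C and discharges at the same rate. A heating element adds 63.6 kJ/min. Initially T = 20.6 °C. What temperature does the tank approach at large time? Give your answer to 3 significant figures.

Unsteady energy balance on the tank contents: M c_p dT/dt = ṁ c_p (T_in − T) + 63.6.
At steady state dT/dt = 0 ⇒ T_ss = T_in + Q̇/(ṁ c_p) = 28.7 + 63.6/(6.52·4.20) = 31.023 °C.

31.0 °C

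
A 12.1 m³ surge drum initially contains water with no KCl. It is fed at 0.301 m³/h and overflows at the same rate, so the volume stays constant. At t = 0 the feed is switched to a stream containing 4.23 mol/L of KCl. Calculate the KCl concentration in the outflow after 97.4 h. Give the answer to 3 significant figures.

3.85 mol/L

Species balance on the tank: V dC/dt = Q(C_in − C).
So dC/dt = (C_in − C)/τ with τ = V/Q = 12.1/0.301 = 40.199 h.
This is linear first-order; C(t) = C_in + (C₀ − C_in) e^(−t/τ).
C(97.4) = 4.23 + (0 − 4.23)·e^(−97.4/40.199) = 4.23 + (-4.2300)·0.088662 = 3.8550 mol/L.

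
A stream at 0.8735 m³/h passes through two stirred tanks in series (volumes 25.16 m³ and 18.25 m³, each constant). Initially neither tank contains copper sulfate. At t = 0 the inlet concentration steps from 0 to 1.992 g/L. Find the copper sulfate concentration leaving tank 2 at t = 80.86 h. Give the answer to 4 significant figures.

1.664 g/L

Species balance on tank i: dCᵢ/dt = (Cᵢ₋₁ − Cᵢ)/τᵢ with τᵢ = Vᵢ/Q.
τ₁ = 25.16/0.8735 = 28.8037 h; τ₂ = 18.25/0.8735 = 20.8930 h.
Solving the cascade with C₁(0)=C₂(0)=0 gives C₂(t) = C_in[1 − (τ₁ e^(−t/τ₁) − τ₂ e^(−t/τ₂))/(τ₁ − τ₂)].
At t = 80.86: e^(−t/τ₁) = 0.0603689, e^(−t/τ₂) = 0.0208541.
C₂ = 1.992·[1 − (28.8037·0.0603689 − 20.8930·0.0208541)/(7.91070)] = 1.992·0.835269 = 1.66386 g/L.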